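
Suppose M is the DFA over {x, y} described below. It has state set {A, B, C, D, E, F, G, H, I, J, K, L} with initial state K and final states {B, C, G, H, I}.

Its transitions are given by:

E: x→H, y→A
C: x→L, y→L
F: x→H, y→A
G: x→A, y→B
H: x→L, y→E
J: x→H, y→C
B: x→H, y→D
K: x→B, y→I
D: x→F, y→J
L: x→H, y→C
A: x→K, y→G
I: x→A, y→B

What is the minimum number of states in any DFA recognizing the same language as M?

9

Start with accepting vs non-accepting: {B,C,G,H,I} | {A,D,E,F,J,K,L}.
Split {B,C,G,H,I} by δ(·,x) → {C,G,H,I} and {B}.
Refine {C,G,H,I} on symbol y: members go to different blocks, giving {C,H} and {G,I}.
Refine {A,D,E,F,J,K,L} on symbol x: members go to different blocks, giving {E,F,J,L} and {A,D} and {K}.
Refine {E,F,J,L} on symbol y: members go to different blocks, giving {E,F} and {J,L}.
Refine {C,H} on symbol y: members go to different blocks, giving {C} and {H}.
Refine {A,D} on symbol x: members go to different blocks, giving {A} and {D}.
The partition is now stable with 9 blocks: {C} | {E,F} | {B} | {G,I} | {A} | {K} | {J,L} | {H} | {D}.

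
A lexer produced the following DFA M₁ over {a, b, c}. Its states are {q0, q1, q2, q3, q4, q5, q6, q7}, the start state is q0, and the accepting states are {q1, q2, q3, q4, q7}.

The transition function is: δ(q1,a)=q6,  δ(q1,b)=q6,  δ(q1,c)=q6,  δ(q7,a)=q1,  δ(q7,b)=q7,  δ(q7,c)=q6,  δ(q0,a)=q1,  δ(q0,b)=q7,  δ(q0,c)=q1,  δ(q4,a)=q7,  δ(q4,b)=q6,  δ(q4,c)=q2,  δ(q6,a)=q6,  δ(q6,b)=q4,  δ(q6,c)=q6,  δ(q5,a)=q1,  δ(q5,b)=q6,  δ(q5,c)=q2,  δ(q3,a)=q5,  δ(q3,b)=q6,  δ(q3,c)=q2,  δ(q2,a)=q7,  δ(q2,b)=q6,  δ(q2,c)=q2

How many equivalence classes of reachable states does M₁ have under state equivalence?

First remove the unreachable states {q3,q5}; 6 states remain.
Start with accepting vs non-accepting: {q1,q2,q4,q7} | {q0,q6}.
Split {q1,q2,q4,q7} by δ(·,a) → {q2,q4,q7} and {q1}.
Split {q2,q4,q7} by δ(·,a) → {q2,q4} and {q7}.
On input a, block {q0,q6} splits into {q0} and {q6}.
No further refinement is possible. Final partition (5 blocks): {q2,q4} | {q0} | {q1} | {q7} | {q6}.

5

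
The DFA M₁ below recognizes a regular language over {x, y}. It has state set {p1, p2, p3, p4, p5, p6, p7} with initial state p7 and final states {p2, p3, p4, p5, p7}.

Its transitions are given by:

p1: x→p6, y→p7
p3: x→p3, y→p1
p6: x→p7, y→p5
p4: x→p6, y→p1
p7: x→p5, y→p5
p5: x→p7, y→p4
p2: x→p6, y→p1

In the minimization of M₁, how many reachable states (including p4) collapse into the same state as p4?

1

First remove the unreachable states {p2,p3}; 5 states remain.
Initial partition by acceptance: {p4,p5,p7} | {p1,p6}.
Refine {p4,p5,p7} on symbol x: members go to different blocks, giving {p5,p7} and {p4}.
On input y, block {p5,p7} splits into {p5} and {p7}.
Refine {p1,p6} on symbol x: members go to different blocks, giving {p1} and {p6}.
Stable partition: {p5} | {p1} | {p4} | {p7} | {p6} — 5 equivalence classes.
The equivalence class containing p4 is {p4}, of size 1.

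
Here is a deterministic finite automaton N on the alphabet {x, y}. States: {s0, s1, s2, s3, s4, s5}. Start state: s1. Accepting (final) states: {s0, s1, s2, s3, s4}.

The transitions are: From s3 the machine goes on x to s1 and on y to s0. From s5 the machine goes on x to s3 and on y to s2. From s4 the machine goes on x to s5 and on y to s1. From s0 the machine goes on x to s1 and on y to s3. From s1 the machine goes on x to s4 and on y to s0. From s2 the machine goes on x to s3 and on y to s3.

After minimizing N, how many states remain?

5

All states are reachable from the start state.
Initial partition by acceptance: {s0,s1,s2,s3,s4} | {s5}.
Split {s0,s1,s2,s3,s4} by δ(·,x) → {s0,s1,s2,s3} and {s4}.
On input x, block {s0,s1,s2,s3} splits into {s0,s2,s3} and {s1}.
On input x, block {s0,s2,s3} splits into {s0,s3} and {s2}.
Stable partition: {s0,s3} | {s5} | {s4} | {s1} | {s2} — 5 equivalence classes.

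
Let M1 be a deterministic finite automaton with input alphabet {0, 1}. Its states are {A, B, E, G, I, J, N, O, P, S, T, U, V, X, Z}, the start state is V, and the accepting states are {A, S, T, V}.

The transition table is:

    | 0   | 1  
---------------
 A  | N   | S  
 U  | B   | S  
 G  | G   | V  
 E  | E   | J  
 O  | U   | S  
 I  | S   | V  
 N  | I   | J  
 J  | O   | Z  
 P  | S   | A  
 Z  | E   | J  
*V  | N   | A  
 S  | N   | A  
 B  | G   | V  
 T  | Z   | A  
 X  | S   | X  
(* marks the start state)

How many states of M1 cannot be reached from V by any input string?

3

BFS from V reaches {A, B, E, G, I, J, N, O, S, U, V, Z}; the 3 state(s) P, T, X are never visited.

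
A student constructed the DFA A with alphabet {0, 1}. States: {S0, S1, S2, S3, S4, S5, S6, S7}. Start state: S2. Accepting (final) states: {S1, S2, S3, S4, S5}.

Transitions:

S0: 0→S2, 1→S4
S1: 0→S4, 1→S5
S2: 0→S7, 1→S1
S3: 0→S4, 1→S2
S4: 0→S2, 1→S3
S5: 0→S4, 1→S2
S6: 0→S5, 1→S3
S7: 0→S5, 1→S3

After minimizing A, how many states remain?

5

States {S0,S6} cannot be reached from the start state, so discard them.
P0 = {S1,S2,S3,S4,S5} | {S7}.
On input 0, block {S1,S2,S3,S4,S5} splits into {S1,S3,S4,S5} and {S2}.
On input 0, block {S1,S3,S4,S5} splits into {S1,S3,S5} and {S4}.
On input 1, block {S1,S3,S5} splits into {S3,S5} and {S1}.
The partition is now stable with 5 blocks: {S3,S5} | {S7} | {S2} | {S4} | {S1}.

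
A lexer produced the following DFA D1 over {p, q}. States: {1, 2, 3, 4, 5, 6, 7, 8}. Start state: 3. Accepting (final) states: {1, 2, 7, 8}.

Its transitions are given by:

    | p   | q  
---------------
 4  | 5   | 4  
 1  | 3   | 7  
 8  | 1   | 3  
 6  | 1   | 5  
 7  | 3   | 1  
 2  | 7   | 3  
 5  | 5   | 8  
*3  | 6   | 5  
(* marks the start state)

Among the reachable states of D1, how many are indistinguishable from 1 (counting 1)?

2

First remove the unreachable states {2,4}; 6 states remain.
Initial partition by acceptance: {1,7,8} | {3,5,6}.
On input p, block {1,7,8} splits into {1,7} and {8}.
On input p, block {3,5,6} splits into {3,5} and {6}.
Split {3,5} by δ(·,p) → {3} and {5}.
Stable partition: {1,7} | {3} | {8} | {6} | {5} — 5 equivalence classes.
State 1 belongs to the block {1,7}, which has 2 states.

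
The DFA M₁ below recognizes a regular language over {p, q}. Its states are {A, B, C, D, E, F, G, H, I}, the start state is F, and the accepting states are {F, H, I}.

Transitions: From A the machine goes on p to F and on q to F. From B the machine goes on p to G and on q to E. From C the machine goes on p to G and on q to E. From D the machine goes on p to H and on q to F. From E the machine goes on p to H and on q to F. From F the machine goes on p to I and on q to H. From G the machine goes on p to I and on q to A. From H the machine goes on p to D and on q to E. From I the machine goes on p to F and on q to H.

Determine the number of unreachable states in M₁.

No path from F leads to A, B, C, G; the other 5 states are all reachable.

4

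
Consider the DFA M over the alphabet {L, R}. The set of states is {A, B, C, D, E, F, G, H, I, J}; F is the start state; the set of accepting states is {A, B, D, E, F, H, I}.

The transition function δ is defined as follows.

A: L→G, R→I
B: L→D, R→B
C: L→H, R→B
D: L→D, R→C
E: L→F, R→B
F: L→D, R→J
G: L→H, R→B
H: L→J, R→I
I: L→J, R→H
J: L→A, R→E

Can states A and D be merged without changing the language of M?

No

Every state is reachable, so we keep all 10.
P0 = {A,B,D,E,F,H,I} | {C,G,J}.
Refine {A,B,D,E,F,H,I} on symbol L: members go to different blocks, giving {B,D,E,F} and {A,H,I}.
Split {B,D,E,F} by δ(·,R) → {B,E} and {D,F}.
Stable partition: {B,E} | {C,G,J} | {A,H,I} | {D,F} — 4 equivalence classes.
A and D end up in different blocks, so they are distinguishable. For instance, the string 'L' is accepted from only D.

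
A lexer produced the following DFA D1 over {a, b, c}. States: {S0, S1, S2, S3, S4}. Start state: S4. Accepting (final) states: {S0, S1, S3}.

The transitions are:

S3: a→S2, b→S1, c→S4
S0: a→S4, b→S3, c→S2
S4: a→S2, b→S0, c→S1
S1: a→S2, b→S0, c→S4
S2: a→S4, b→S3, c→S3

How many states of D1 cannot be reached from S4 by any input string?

Exploring from S4, all states are eventually visited, so none are unreachable.

0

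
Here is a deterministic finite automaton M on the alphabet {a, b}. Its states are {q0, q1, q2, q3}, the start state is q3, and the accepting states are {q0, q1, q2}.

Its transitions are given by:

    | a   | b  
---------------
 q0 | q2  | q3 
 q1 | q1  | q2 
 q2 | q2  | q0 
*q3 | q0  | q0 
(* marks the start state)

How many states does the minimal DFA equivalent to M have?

3

States {q1} cannot be reached from the start state, so discard them.
Start with accepting vs non-accepting: {q0,q2} | {q3}.
Split {q0,q2} by δ(·,b) → {q0} and {q2}.
No further refinement is possible. Final partition (3 blocks): {q0} | {q3} | {q2}.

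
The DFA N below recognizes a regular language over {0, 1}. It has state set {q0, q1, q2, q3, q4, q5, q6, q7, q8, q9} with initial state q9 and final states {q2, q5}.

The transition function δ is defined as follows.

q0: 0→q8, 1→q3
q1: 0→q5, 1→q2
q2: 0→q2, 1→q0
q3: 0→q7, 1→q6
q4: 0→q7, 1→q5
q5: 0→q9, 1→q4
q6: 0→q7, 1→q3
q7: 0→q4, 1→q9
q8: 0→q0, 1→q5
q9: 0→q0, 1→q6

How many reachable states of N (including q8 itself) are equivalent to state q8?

Reachable states from the start: {q0,q3,q4,q5,q6,q7,q8,q9}. Unreachable: {q1,q2} — drop them.
Initial partition by acceptance: {q5} | {q0,q3,q4,q6,q7,q8,q9}.
Refine {q0,q3,q4,q6,q7,q8,q9} on symbol 1: members go to different blocks, giving {q0,q3,q6,q7,q9} and {q4,q8}.
Split {q0,q3,q6,q7,q9} by δ(·,0) → {q3,q6,q9} and {q0,q7}.
Stable partition: {q5} | {q3,q6,q9} | {q4,q8} | {q0,q7} — 4 equivalence classes.
The equivalence class containing q8 is {q4,q8}, of size 2.

2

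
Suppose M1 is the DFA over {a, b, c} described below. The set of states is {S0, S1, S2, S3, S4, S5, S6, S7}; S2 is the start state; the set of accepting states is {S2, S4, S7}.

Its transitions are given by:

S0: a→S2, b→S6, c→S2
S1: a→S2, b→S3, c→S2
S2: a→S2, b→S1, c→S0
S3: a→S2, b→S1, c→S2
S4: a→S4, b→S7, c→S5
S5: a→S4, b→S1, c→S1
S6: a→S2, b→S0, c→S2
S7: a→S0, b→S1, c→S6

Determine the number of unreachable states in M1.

3

BFS from S2 reaches {S0, S1, S2, S3, S6}; the 3 state(s) S4, S5, S7 are never visited.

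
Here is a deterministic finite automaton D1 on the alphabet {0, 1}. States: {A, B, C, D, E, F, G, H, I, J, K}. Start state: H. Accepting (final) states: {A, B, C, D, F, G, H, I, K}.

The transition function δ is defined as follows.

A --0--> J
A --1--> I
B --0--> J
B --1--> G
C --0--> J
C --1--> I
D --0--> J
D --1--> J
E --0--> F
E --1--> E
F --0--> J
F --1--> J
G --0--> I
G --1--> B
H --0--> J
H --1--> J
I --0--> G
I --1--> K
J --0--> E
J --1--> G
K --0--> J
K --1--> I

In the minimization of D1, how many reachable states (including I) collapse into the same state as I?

2

Reachable states from the start: {B,E,F,G,H,I,J,K}. Unreachable: {A,C,D} — drop them.
Initial partition by acceptance: {B,F,G,H,I,K} | {E,J}.
Split {B,F,G,H,I,K} by δ(·,0) → {B,F,H,K} and {G,I}.
Refine {B,F,H,K} on symbol 1: members go to different blocks, giving {B,K} and {F,H}.
Refine {E,J} on symbol 0: members go to different blocks, giving {E} and {J}.
The partition is now stable with 5 blocks: {B,K} | {E} | {G,I} | {F,H} | {J}.
State I belongs to the block {G,I}, which has 2 states.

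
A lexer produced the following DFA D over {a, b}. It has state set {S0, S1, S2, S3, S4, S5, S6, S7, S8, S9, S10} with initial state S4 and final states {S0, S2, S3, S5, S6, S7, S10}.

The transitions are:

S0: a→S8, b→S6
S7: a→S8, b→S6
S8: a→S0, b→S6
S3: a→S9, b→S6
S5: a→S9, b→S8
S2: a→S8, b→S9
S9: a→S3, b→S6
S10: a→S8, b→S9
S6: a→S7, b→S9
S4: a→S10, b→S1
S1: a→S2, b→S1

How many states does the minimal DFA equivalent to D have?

States {S5} cannot be reached from the start state, so discard them.
P0 = {S0,S2,S3,S6,S7,S10} | {S1,S4,S8,S9}.
On input a, block {S0,S2,S3,S6,S7,S10} splits into {S0,S2,S3,S7,S10} and {S6}.
Split {S0,S2,S3,S7,S10} by δ(·,b) → {S0,S3,S7} and {S2,S10}.
Refine {S1,S4,S8,S9} on symbol a: members go to different blocks, giving {S1,S4} and {S8,S9}.
Stable partition: {S0,S3,S7} | {S1,S4} | {S6} | {S2,S10} | {S8,S9} — 5 equivalence classes.

5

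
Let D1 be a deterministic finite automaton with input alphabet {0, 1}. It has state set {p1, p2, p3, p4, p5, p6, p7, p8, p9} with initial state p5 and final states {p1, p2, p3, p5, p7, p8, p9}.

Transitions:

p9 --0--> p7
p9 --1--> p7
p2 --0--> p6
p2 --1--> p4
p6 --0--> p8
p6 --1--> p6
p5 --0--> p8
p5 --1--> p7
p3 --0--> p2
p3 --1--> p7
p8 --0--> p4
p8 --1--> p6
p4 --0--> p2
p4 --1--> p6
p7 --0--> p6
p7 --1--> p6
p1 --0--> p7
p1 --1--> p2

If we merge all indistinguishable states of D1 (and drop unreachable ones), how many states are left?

Reachable states from the start: {p2,p4,p5,p6,p7,p8}. Unreachable: {p1,p3,p9} — drop them.
P0 = {p2,p5,p7,p8} | {p4,p6}.
On input 0, block {p2,p5,p7,p8} splits into {p2,p7,p8} and {p5}.
No further refinement is possible. Final partition (3 blocks): {p2,p7,p8} | {p4,p6} | {p5}.

3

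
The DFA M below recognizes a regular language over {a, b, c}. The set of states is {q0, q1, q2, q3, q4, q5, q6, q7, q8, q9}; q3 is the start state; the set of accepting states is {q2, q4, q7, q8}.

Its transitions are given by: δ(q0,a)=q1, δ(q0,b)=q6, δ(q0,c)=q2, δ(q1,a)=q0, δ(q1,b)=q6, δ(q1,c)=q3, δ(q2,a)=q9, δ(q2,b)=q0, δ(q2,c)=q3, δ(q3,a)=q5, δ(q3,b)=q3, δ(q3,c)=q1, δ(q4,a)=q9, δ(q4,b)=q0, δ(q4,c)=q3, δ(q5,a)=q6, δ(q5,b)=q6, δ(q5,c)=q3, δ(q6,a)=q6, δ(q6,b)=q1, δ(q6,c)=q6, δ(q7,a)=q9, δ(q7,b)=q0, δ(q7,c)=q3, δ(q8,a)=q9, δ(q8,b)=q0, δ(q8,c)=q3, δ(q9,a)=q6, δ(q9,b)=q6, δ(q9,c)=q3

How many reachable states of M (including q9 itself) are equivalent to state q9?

Reachable states from the start: {q0,q1,q2,q3,q5,q6,q9}. Unreachable: {q4,q7,q8} — drop them.
P0 = {q2} | {q0,q1,q3,q5,q6,q9}.
Split {q0,q1,q3,q5,q6,q9} by δ(·,c) → {q1,q3,q5,q6,q9} and {q0}.
On input a, block {q1,q3,q5,q6,q9} splits into {q3,q5,q6,q9} and {q1}.
Split {q3,q5,q6,q9} by δ(·,b) → {q3,q5,q9} and {q6}.
On input a, block {q3,q5,q9} splits into {q5,q9} and {q3}.
Stable partition: {q2} | {q5,q9} | {q0} | {q1} | {q6} | {q3} — 6 equivalence classes.
The equivalence class containing q9 is {q5,q9}, of size 2.

2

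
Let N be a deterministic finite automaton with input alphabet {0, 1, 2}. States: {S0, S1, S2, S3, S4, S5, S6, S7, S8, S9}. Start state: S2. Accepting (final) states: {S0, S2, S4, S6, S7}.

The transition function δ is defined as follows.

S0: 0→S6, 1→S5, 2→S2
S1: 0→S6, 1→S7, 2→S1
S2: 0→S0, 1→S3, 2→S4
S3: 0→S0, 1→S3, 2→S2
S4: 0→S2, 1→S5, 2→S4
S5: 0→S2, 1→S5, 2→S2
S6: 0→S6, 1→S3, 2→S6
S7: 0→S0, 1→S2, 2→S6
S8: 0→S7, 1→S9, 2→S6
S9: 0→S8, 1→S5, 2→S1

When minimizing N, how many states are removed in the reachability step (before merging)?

No path from S2 leads to S1, S7, S8, S9; the other 6 states are all reachable.

4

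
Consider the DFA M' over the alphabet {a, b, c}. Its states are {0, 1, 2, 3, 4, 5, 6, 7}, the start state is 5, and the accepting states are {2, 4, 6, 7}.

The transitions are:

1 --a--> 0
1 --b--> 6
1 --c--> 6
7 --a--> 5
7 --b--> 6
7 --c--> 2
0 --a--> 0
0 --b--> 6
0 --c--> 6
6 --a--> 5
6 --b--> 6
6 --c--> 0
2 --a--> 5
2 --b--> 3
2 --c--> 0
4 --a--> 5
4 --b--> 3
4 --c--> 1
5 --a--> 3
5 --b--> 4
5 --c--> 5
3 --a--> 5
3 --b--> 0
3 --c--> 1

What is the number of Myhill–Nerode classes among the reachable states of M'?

States {2,7} cannot be reached from the start state, so discard them.
Start with accepting vs non-accepting: {4,6} | {0,1,3,5}.
On input b, block {4,6} splits into {4} and {6}.
On input b, block {0,1,3,5} splits into {0,1} and {3} and {5}.
Stable partition: {4} | {0,1} | {6} | {3} | {5} — 5 equivalence classes.

5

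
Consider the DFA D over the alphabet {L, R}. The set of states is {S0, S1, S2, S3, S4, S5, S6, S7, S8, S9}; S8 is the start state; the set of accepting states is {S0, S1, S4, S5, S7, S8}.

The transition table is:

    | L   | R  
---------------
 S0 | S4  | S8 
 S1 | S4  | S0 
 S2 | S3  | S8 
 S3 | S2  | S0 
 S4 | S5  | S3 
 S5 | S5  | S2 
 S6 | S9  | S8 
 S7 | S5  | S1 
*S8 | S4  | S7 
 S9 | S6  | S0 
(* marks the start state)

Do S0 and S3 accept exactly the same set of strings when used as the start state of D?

No

First remove the unreachable states {S6,S9}; 8 states remain.
Initial partition by acceptance: {S0,S1,S4,S5,S7,S8} | {S2,S3}.
On input R, block {S0,S1,S4,S5,S7,S8} splits into {S0,S1,S7,S8} and {S4,S5}.
Stable partition: {S0,S1,S7,S8} | {S2,S3} | {S4,S5} — 3 equivalence classes.
S0 and S3 end up in different blocks, so they are distinguishable. For instance, the string 'ε' is accepted from only S0.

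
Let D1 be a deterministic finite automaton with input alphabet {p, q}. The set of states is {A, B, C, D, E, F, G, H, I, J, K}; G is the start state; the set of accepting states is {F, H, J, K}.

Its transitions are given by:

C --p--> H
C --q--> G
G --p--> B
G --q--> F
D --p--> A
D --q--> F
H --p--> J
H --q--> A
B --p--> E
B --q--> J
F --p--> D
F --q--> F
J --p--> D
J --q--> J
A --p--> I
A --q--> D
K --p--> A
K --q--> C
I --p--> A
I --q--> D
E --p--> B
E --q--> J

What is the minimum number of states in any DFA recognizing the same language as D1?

First remove the unreachable states {C,H,K}; 8 states remain.
Initial partition by acceptance: {F,J} | {A,B,D,E,G,I}.
Refine {A,B,D,E,G,I} on symbol q: members go to different blocks, giving {B,D,E,G} and {A,I}.
Split {B,D,E,G} by δ(·,p) → {B,E,G} and {D}.
Stable partition: {F,J} | {B,E,G} | {A,I} | {D} — 4 equivalence classes.

4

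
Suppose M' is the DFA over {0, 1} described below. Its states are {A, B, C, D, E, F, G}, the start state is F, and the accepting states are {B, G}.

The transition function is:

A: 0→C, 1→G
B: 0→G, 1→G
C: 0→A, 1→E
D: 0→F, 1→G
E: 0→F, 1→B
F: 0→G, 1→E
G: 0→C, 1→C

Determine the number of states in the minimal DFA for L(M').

6

States {D} cannot be reached from the start state, so discard them.
P0 = {B,G} | {A,C,E,F}.
Refine {B,G} on symbol 0: members go to different blocks, giving {B} and {G}.
On input 0, block {A,C,E,F} splits into {A,C,E} and {F}.
Refine {A,C,E} on symbol 0: members go to different blocks, giving {A,C} and {E}.
Refine {A,C} on symbol 1: members go to different blocks, giving {A} and {C}.
The partition is now stable with 6 blocks: {B} | {A} | {G} | {F} | {E} | {C}.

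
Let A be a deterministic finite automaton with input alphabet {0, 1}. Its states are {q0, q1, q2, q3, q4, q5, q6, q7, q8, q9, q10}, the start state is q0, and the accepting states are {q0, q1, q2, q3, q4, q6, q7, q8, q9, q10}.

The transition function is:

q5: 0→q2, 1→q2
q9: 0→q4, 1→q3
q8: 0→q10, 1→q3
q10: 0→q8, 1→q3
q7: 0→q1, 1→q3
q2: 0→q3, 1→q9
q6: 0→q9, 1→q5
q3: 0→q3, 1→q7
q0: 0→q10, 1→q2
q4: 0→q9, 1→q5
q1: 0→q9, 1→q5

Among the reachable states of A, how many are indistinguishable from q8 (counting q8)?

First remove the unreachable states {q6}; 10 states remain.
P0 = {q0,q1,q2,q3,q4,q7,q8,q9,q10} | {q5}.
On input 1, block {q0,q1,q2,q3,q4,q7,q8,q9,q10} splits into {q0,q2,q3,q7,q8,q9,q10} and {q1,q4}.
Split {q0,q2,q3,q7,q8,q9,q10} by δ(·,0) → {q0,q2,q3,q8,q10} and {q7,q9}.
On input 1, block {q0,q2,q3,q8,q10} splits into {q0,q8,q10} and {q2,q3}.
Stable partition: {q0,q8,q10} | {q5} | {q1,q4} | {q7,q9} | {q2,q3} — 5 equivalence classes.
State q8 belongs to the block {q0,q8,q10}, which has 3 states.

3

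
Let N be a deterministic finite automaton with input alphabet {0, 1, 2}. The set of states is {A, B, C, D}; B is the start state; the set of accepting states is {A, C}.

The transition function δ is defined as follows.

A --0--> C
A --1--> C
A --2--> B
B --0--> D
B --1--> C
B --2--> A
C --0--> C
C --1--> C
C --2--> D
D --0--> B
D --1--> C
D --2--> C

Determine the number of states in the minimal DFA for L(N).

2

Start with accepting vs non-accepting: {A,C} | {B,D}.
No further refinement is possible. Final partition (2 blocks): {A,C} | {B,D}.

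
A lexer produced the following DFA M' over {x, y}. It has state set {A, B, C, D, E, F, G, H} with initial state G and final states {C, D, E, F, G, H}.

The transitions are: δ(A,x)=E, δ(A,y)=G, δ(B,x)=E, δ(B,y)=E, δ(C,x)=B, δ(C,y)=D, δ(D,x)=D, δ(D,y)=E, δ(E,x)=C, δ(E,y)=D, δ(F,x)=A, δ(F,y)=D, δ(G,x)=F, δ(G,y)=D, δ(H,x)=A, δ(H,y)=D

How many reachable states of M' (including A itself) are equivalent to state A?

States {H} cannot be reached from the start state, so discard them.
P0 = {C,D,E,F,G} | {A,B}.
On input x, block {C,D,E,F,G} splits into {D,E,G} and {C,F}.
Refine {D,E,G} on symbol x: members go to different blocks, giving {E,G} and {D}.
Stable partition: {E,G} | {A,B} | {C,F} | {D} — 4 equivalence classes.
The equivalence class containing A is {A,B}, of size 2.

2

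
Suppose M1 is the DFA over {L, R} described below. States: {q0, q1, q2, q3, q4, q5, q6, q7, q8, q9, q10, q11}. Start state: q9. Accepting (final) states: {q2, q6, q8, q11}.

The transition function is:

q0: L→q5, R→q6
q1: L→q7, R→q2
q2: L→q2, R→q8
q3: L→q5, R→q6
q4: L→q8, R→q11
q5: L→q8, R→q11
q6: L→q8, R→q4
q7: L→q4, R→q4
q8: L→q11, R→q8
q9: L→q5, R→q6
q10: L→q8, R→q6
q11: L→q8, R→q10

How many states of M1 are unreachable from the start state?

No path from q9 leads to q0, q1, q2, q3, q7; the other 7 states are all reachable.

5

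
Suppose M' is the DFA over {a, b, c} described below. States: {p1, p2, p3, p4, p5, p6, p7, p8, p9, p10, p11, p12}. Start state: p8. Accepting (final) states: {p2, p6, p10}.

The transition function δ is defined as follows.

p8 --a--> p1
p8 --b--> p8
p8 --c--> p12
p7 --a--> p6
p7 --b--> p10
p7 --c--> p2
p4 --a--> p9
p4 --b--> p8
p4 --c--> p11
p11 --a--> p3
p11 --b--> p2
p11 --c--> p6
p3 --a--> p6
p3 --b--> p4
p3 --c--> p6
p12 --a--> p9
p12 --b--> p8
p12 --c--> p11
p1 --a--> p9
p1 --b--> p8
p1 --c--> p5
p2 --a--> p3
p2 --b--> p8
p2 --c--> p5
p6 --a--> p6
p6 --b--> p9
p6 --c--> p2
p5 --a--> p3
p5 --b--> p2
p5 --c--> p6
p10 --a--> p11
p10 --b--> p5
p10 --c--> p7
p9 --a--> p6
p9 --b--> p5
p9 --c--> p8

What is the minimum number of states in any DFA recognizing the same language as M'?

States {p7,p10} cannot be reached from the start state, so discard them.
Start with accepting vs non-accepting: {p2,p6} | {p1,p3,p4,p5,p8,p9,p11,p12}.
Refine {p2,p6} on symbol a: members go to different blocks, giving {p2} and {p6}.
Split {p1,p3,p4,p5,p8,p9,p11,p12} by δ(·,a) → {p1,p4,p5,p8,p11,p12} and {p3,p9}.
Refine {p1,p4,p5,p8,p11,p12} on symbol a: members go to different blocks, giving {p1,p4,p5,p11,p12} and {p8}.
On input b, block {p1,p4,p5,p11,p12} splits into {p1,p4,p12} and {p5,p11}.
On input b, block {p3,p9} splits into {p3} and {p9}.
No further refinement is possible. Final partition (7 blocks): {p2} | {p1,p4,p12} | {p6} | {p3} | {p8} | {p5,p11} | {p9}.

7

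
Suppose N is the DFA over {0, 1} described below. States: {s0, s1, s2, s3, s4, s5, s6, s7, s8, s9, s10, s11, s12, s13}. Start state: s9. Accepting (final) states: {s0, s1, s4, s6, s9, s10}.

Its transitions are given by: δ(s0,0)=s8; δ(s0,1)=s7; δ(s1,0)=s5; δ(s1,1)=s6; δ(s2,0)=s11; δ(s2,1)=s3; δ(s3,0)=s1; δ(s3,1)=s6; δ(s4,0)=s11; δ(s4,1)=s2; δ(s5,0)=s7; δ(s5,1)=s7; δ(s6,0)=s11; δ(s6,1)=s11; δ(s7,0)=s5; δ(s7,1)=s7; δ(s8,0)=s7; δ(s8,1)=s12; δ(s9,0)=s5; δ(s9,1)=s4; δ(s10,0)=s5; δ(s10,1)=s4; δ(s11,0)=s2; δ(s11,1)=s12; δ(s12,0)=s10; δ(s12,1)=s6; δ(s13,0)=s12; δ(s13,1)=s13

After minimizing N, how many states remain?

5

States {s0,s8,s13} cannot be reached from the start state, so discard them.
Initial partition by acceptance: {s1,s4,s6,s9,s10} | {s2,s3,s5,s7,s11,s12}.
Split {s1,s4,s6,s9,s10} by δ(·,1) → {s1,s9,s10} and {s4,s6}.
Split {s2,s3,s5,s7,s11,s12} by δ(·,0) → {s2,s5,s7,s11} and {s3,s12}.
On input 1, block {s2,s5,s7,s11} splits into {s2,s11} and {s5,s7}.
The partition is now stable with 5 blocks: {s1,s9,s10} | {s2,s11} | {s4,s6} | {s3,s12} | {s5,s7}.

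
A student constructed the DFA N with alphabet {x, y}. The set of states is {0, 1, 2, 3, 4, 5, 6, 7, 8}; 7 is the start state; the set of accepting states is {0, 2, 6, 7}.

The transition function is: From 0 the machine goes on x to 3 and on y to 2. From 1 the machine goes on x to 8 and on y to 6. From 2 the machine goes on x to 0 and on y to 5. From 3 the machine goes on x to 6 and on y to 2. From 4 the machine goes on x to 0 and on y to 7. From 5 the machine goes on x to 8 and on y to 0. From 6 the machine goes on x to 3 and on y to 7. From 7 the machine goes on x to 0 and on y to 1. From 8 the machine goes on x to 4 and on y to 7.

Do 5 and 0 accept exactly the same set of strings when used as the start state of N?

All states are reachable from the start state.
Initial partition by acceptance: {0,2,6,7} | {1,3,4,5,8}.
Split {0,2,6,7} by δ(·,x) → {0,6} and {2,7}.
Refine {1,3,4,5,8} on symbol x: members go to different blocks, giving {1,5,8} and {3,4}.
On input x, block {1,5,8} splits into {1,5} and {8}.
No further refinement is possible. Final partition (5 blocks): {0,6} | {1,5} | {2,7} | {3,4} | {8}.
5 and 0 end up in different blocks, so they are distinguishable. For instance, the string 'ε' is accepted from only 0.

No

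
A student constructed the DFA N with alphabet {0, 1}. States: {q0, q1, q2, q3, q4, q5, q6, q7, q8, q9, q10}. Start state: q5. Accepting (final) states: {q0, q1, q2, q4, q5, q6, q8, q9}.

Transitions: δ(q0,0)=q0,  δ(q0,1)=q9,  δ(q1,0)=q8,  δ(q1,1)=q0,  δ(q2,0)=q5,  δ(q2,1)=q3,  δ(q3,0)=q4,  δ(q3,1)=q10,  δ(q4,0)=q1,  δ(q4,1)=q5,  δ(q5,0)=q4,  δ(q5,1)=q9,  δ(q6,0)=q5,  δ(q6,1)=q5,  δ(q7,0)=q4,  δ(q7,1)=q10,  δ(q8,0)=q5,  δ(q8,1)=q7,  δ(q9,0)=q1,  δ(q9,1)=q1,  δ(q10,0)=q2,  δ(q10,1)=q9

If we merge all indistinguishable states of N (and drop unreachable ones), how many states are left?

8

Reachable states from the start: {q0,q1,q2,q3,q4,q5,q7,q8,q9,q10}. Unreachable: {q6} — drop them.
Start with accepting vs non-accepting: {q0,q1,q2,q4,q5,q8,q9} | {q3,q7,q10}.
Split {q0,q1,q2,q4,q5,q8,q9} by δ(·,1) → {q0,q1,q4,q5,q9} and {q2,q8}.
Split {q0,q1,q4,q5,q9} by δ(·,0) → {q0,q4,q5,q9} and {q1}.
Refine {q0,q4,q5,q9} on symbol 0: members go to different blocks, giving {q0,q5} and {q4,q9}.
On input 0, block {q0,q5} splits into {q0} and {q5}.
Split {q3,q7,q10} by δ(·,0) → {q3,q7} and {q10}.
Split {q4,q9} by δ(·,1) → {q4} and {q9}.
The partition is now stable with 8 blocks: {q0} | {q3,q7} | {q2,q8} | {q1} | {q4} | {q5} | {q10} | {q9}.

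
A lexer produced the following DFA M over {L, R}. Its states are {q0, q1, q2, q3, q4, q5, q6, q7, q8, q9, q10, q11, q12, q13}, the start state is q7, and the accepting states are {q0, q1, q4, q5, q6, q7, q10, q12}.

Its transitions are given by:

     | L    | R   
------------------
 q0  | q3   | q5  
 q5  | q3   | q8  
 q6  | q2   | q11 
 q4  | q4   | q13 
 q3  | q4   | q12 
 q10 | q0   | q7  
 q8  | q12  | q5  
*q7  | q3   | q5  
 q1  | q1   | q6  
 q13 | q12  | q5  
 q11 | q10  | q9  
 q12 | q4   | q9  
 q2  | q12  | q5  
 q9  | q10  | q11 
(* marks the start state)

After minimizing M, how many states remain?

States {q1,q2,q6} cannot be reached from the start state, so discard them.
P0 = {q0,q4,q5,q7,q10,q12} | {q3,q8,q9,q11,q13}.
On input L, block {q0,q4,q5,q7,q10,q12} splits into {q0,q5,q7} and {q4,q10,q12}.
Split {q0,q5,q7} by δ(·,R) → {q0,q7} and {q5}.
Refine {q3,q8,q9,q11,q13} on symbol R: members go to different blocks, giving {q8,q13} and {q9,q11} and {q3}.
Refine {q4,q10,q12} on symbol L: members go to different blocks, giving {q4,q12} and {q10}.
Refine {q4,q12} on symbol R: members go to different blocks, giving {q4} and {q12}.
No further refinement is possible. Final partition (8 blocks): {q0,q7} | {q8,q13} | {q4} | {q5} | {q9,q11} | {q3} | {q10} | {q12}.

8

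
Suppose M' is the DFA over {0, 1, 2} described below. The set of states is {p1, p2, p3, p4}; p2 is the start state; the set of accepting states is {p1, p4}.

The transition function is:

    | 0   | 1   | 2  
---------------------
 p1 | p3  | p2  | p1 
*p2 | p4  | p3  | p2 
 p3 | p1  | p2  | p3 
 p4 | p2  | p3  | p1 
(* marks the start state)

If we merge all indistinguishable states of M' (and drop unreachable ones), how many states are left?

2

Every state is reachable, so we keep all 4.
Start with accepting vs non-accepting: {p1,p4} | {p2,p3}.
The partition is now stable with 2 blocks: {p1,p4} | {p2,p3}.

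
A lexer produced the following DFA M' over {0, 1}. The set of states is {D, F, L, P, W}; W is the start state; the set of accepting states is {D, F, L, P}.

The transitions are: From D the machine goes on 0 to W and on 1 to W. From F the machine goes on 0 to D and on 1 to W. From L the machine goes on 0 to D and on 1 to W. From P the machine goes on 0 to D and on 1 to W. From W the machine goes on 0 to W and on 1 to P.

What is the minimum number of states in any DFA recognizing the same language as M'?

3

First remove the unreachable states {F,L}; 3 states remain.
Start with accepting vs non-accepting: {D,P} | {W}.
On input 0, block {D,P} splits into {D} and {P}.
The partition is now stable with 3 blocks: {D} | {W} | {P}.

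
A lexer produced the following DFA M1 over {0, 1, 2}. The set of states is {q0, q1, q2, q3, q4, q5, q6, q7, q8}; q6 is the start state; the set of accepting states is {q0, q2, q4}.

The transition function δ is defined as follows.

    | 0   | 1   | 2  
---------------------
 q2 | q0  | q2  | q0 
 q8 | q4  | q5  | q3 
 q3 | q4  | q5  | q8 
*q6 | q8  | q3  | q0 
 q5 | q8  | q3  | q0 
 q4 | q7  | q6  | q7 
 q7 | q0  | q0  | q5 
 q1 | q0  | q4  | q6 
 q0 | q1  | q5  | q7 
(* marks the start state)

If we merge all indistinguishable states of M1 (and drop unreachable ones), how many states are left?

States {q2} cannot be reached from the start state, so discard them.
P0 = {q0,q4} | {q1,q3,q5,q6,q7,q8}.
Refine {q1,q3,q5,q6,q7,q8} on symbol 0: members go to different blocks, giving {q1,q3,q7,q8} and {q5,q6}.
Refine {q1,q3,q7,q8} on symbol 1: members go to different blocks, giving {q1,q7} and {q3,q8}.
The partition is now stable with 4 blocks: {q0,q4} | {q1,q7} | {q5,q6} | {q3,q8}.

4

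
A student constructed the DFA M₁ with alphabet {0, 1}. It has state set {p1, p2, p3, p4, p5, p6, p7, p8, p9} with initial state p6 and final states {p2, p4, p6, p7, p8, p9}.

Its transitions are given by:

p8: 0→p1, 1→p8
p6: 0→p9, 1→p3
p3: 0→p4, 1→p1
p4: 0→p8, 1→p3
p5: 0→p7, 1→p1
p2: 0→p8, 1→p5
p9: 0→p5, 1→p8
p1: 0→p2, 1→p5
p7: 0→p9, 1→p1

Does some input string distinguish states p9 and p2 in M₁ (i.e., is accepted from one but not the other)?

Yes

P0 = {p2,p4,p6,p7,p8,p9} | {p1,p3,p5}.
Refine {p2,p4,p6,p7,p8,p9} on symbol 0: members go to different blocks, giving {p2,p4,p6,p7} and {p8,p9}.
No further refinement is possible. Final partition (3 blocks): {p2,p4,p6,p7} | {p1,p3,p5} | {p8,p9}.
p9 and p2 end up in different blocks, so they are distinguishable. For instance, the string '0' is accepted from only p2.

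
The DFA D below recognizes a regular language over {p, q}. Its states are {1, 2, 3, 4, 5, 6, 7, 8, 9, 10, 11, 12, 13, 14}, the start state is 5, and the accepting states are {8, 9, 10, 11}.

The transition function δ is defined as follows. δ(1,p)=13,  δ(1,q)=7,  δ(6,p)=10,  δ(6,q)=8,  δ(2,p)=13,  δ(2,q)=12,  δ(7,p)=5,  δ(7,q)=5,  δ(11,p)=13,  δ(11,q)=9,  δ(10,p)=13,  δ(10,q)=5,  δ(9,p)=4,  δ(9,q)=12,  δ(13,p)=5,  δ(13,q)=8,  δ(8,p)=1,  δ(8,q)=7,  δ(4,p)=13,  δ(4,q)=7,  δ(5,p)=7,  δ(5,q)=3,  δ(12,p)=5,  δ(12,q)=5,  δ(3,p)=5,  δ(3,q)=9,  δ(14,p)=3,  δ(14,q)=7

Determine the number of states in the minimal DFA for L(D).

5

States {2,6,10,11,14} cannot be reached from the start state, so discard them.
Start with accepting vs non-accepting: {8,9} | {1,3,4,5,7,12,13}.
On input q, block {1,3,4,5,7,12,13} splits into {1,4,5,7,12} and {3,13}.
On input p, block {1,4,5,7,12} splits into {5,7,12} and {1,4}.
Refine {5,7,12} on symbol q: members go to different blocks, giving {7,12} and {5}.
No further refinement is possible. Final partition (5 blocks): {8,9} | {7,12} | {3,13} | {1,4} | {5}.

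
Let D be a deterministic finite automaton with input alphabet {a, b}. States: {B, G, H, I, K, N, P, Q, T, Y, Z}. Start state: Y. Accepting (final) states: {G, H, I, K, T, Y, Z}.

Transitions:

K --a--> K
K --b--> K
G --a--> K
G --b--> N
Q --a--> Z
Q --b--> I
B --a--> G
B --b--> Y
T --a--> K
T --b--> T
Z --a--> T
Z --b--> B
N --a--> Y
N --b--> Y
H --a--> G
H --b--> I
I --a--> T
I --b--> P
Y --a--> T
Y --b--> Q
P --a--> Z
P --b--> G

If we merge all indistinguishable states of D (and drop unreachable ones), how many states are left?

3

Reachable states from the start: {B,G,I,K,N,P,Q,T,Y,Z}. Unreachable: {H} — drop them.
Initial partition by acceptance: {G,I,K,T,Y,Z} | {B,N,P,Q}.
Split {G,I,K,T,Y,Z} by δ(·,b) → {G,I,Y,Z} and {K,T}.
No further refinement is possible. Final partition (3 blocks): {G,I,Y,Z} | {B,N,P,Q} | {K,T}.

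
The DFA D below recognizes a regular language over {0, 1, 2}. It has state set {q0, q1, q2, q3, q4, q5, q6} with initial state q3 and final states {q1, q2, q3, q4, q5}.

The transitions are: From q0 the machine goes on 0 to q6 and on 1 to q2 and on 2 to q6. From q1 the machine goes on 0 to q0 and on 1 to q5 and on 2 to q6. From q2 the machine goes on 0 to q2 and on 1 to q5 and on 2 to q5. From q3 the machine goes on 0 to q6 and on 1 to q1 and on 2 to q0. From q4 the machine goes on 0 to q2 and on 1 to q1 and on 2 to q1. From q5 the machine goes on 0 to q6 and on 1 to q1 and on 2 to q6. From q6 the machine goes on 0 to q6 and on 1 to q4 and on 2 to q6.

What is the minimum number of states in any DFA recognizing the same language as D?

3

All states are reachable from the start state.
Start with accepting vs non-accepting: {q1,q2,q3,q4,q5} | {q0,q6}.
On input 0, block {q1,q2,q3,q4,q5} splits into {q1,q3,q5} and {q2,q4}.
No further refinement is possible. Final partition (3 blocks): {q1,q3,q5} | {q0,q6} | {q2,q4}.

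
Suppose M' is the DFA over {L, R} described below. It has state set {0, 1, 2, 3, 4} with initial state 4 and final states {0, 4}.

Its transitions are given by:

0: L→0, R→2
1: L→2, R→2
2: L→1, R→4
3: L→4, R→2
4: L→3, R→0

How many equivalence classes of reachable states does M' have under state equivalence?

All states are reachable from the start state.
Initial partition by acceptance: {0,4} | {1,2,3}.
On input L, block {0,4} splits into {0} and {4}.
On input L, block {1,2,3} splits into {1,2} and {3}.
Split {1,2} by δ(·,R) → {1} and {2}.
Stable partition: {0} | {1} | {4} | {3} | {2} — 5 equivalence classes.

5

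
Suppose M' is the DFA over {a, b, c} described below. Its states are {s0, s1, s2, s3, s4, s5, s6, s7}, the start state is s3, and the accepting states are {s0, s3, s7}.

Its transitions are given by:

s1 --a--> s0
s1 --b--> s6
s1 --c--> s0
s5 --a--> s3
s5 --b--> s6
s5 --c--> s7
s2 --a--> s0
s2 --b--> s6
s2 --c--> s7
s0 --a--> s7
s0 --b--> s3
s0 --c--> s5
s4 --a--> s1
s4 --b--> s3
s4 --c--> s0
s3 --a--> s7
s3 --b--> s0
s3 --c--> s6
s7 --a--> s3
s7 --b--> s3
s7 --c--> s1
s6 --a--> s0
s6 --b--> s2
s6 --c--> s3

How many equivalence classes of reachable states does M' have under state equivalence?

2

States {s4} cannot be reached from the start state, so discard them.
Start with accepting vs non-accepting: {s0,s3,s7} | {s1,s2,s5,s6}.
No further refinement is possible. Final partition (2 blocks): {s0,s3,s7} | {s1,s2,s5,s6}.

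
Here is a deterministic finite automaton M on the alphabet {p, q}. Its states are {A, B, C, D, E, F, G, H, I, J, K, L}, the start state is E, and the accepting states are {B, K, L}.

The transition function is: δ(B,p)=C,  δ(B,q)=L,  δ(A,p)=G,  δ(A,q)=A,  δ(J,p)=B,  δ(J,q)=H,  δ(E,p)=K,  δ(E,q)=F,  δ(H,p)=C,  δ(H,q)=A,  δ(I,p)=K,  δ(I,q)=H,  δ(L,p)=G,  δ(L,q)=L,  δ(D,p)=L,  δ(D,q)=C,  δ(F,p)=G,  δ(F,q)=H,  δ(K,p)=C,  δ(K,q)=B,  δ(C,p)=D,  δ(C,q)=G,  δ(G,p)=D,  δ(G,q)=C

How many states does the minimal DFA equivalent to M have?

First remove the unreachable states {I,J}; 10 states remain.
P0 = {B,K,L} | {A,C,D,E,F,G,H}.
Refine {A,C,D,E,F,G,H} on symbol p: members go to different blocks, giving {A,C,F,G,H} and {D,E}.
Split {A,C,F,G,H} by δ(·,p) → {A,F,H} and {C,G}.
Split {D,E} by δ(·,q) → {D} and {E}.
No further refinement is possible. Final partition (5 blocks): {B,K,L} | {A,F,H} | {D} | {C,G} | {E}.

5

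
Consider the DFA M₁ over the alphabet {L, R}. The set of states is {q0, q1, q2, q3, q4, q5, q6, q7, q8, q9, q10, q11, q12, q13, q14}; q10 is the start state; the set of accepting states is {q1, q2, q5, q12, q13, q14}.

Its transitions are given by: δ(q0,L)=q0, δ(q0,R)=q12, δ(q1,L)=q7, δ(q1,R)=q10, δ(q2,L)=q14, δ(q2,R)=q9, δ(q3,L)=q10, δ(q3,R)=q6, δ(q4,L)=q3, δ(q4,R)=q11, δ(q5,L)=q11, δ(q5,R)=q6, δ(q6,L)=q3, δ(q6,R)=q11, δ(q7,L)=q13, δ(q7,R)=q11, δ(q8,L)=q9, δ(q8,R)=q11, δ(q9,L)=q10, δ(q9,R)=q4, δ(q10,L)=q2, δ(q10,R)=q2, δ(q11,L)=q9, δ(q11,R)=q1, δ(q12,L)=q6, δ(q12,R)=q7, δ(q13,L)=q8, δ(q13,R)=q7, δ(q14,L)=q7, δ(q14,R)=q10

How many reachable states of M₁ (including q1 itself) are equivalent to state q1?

First remove the unreachable states {q0,q5,q12}; 12 states remain.
Start with accepting vs non-accepting: {q1,q2,q13,q14} | {q3,q4,q6,q7,q8,q9,q10,q11}.
Split {q1,q2,q13,q14} by δ(·,L) → {q1,q13,q14} and {q2}.
Split {q3,q4,q6,q7,q8,q9,q10,q11} by δ(·,L) → {q3,q4,q6,q8,q9,q11} and {q7} and {q10}.
Refine {q1,q13,q14} on symbol L: members go to different blocks, giving {q1,q14} and {q13}.
On input L, block {q3,q4,q6,q8,q9,q11} splits into {q4,q6,q8,q11} and {q3,q9}.
On input R, block {q4,q6,q8,q11} splits into {q4,q6,q8} and {q11}.
Stable partition: {q1,q14} | {q4,q6,q8} | {q2} | {q7} | {q10} | {q13} | {q3,q9} | {q11} — 8 equivalence classes.
The equivalence class containing q1 is {q1,q14}, of size 2.

2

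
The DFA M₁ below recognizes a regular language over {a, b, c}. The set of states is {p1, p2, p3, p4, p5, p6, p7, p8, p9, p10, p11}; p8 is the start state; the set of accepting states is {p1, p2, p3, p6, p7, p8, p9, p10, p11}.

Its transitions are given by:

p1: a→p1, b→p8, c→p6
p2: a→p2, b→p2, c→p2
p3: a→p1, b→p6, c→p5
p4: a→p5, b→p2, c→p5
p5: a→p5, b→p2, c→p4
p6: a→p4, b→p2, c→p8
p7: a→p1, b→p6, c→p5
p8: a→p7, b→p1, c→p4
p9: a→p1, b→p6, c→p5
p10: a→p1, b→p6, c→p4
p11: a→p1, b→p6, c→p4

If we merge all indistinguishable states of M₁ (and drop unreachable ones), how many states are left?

6

First remove the unreachable states {p3,p9,p10,p11}; 7 states remain.
Initial partition by acceptance: {p1,p2,p6,p7,p8} | {p4,p5}.
On input a, block {p1,p2,p6,p7,p8} splits into {p1,p2,p7,p8} and {p6}.
On input b, block {p1,p2,p7,p8} splits into {p1,p2,p8} and {p7}.
Split {p1,p2,p8} by δ(·,a) → {p1,p2} and {p8}.
Refine {p1,p2} on symbol b: members go to different blocks, giving {p1} and {p2}.
No further refinement is possible. Final partition (6 blocks): {p1} | {p4,p5} | {p6} | {p7} | {p8} | {p2}.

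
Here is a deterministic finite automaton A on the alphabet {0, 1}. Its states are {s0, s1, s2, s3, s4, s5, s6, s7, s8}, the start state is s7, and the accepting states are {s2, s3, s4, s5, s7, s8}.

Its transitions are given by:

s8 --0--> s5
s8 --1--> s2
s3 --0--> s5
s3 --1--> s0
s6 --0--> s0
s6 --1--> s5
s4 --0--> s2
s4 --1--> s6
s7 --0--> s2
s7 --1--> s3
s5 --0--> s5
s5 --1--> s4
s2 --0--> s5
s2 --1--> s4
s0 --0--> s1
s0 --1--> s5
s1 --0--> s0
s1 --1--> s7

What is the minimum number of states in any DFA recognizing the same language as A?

States {s8} cannot be reached from the start state, so discard them.
P0 = {s2,s3,s4,s5,s7} | {s0,s1,s6}.
Refine {s2,s3,s4,s5,s7} on symbol 1: members go to different blocks, giving {s2,s5,s7} and {s3,s4}.
Stable partition: {s2,s5,s7} | {s0,s1,s6} | {s3,s4} — 3 equivalence classes.

3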